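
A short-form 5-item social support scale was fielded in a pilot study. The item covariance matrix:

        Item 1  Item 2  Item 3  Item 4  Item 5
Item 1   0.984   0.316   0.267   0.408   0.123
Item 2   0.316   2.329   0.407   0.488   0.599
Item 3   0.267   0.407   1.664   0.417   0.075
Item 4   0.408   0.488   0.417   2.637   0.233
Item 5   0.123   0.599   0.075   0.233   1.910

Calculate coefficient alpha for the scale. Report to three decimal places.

Σσᵢ² = 0.984 + 2.329 + 1.664 + 2.637 + 1.910 = 9.524
Sum of off-diagonal covariances = 3.333
total variance = 9.524 + 2 × 3.333 = 16.190
α = (k/(k−1))·(1 − Σσᵢ²/total variance) = (5/4)·(1 − 9.524/16.190) = 0.515

α = 0.515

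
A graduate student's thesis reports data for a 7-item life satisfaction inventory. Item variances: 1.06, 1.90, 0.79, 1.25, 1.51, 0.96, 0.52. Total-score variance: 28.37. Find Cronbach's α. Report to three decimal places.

α = 0.838

sum of item variances = 1.06 + 1.90 + 0.79 + 1.25 + 1.51 + 0.96 + 0.52 = 7.99
α = (k/(k−1))·(1 − sum of item variances/σ²_T) = (7/6)·(1 − 7.99/28.37) = 0.838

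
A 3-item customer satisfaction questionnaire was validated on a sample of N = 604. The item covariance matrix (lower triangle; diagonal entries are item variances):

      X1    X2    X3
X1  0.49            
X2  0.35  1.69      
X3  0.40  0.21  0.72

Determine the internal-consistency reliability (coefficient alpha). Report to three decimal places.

coefficient alpha = 0.598

Σσᵢ² = 0.49 + 1.69 + 0.72 = 2.90
Sum of the distinct covariances = 0.96
σ²_T = 2.90 + 2 × 0.96 = 4.82
α = (k/(k−1))·(1 − Σσᵢ²/σ²_T) = (3/2)·(1 − 2.90/4.82) = 0.598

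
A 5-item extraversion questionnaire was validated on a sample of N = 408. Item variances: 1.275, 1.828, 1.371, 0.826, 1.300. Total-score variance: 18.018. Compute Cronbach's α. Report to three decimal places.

sum of item variances = 1.275 + 1.828 + 1.371 + 0.826 + 1.300 = 6.600
α = (k/(k−1))·(1 − sum of item variances/Var(T)) = (5/4)·(1 − 6.600/18.018) = 0.792

α = 0.792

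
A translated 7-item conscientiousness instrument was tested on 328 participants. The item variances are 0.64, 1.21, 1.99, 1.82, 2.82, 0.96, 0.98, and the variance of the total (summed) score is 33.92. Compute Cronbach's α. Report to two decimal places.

α = 0.81

sum of item variances = 0.64 + 1.21 + 1.99 + 1.82 + 2.82 + 0.96 + 0.98 = 10.42
α = (k/(k−1))·(1 − sum of item variances/total variance) = (7/6)·(1 − 10.42/33.92) = 0.81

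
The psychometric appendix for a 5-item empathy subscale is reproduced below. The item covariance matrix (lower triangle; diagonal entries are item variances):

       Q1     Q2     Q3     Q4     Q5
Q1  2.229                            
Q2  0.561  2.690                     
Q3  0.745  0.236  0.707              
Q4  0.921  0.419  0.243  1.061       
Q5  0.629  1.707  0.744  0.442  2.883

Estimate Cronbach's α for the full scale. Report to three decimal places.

α = 0.727

sum of item variances = 2.229 + 2.690 + 0.707 + 1.061 + 2.883 = 9.570
Σ_{i<j} σ_ij = 6.647
σ²_T = 9.570 + 2 × 6.647 = 22.864
α = (k/(k−1))·(1 − sum of item variances/σ²_T) = (5/4)·(1 − 9.570/22.864) = 0.727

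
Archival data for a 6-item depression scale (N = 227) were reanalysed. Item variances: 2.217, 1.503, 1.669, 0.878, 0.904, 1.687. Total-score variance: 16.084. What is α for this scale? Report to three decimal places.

α = 0.539

ΣVar(i) = 2.217 + 1.503 + 1.669 + 0.878 + 0.904 + 1.687 = 8.858
α = (k/(k−1))·(1 − ΣVar(i)/Var(T)) = (6/5)·(1 − 8.858/16.084) = 0.539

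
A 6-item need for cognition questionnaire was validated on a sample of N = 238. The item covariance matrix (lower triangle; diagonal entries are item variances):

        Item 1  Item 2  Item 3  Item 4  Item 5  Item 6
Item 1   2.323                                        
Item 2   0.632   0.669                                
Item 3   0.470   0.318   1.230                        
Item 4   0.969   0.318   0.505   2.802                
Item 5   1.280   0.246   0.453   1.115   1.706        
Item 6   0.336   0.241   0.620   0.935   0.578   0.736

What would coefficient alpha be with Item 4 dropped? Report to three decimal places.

Remaining items: Item 1, Item 2, Item 3, Item 5, Item 6 (k = 5).
Σσ²ᵢ = 2.323 + 0.669 + 1.230 + 1.706 + 0.736 = 6.664
σ²_total = 6.664 + 2 × 5.174 = 17.012
α (item deleted) = (5/4)·(1 − 6.664/17.012) = 0.760

coefficient alpha = 0.760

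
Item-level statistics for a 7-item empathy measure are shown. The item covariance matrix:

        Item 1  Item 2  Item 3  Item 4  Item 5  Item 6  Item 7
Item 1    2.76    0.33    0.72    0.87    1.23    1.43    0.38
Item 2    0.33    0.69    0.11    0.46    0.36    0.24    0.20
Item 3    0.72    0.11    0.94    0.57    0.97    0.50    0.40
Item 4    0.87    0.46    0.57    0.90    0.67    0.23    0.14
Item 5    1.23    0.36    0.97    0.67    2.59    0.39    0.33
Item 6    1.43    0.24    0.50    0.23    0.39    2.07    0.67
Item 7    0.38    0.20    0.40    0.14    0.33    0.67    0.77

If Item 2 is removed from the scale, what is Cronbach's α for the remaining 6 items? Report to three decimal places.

α = 0.785

Remaining items: Item 1, Item 3, Item 4, Item 5, Item 6, Item 7 (k = 6).
Σσ²ᵢ = 2.76 + 0.94 + 0.90 + 2.59 + 2.07 + 0.77 = 10.03
σ²_total = 10.03 + 2 × 9.50 = 29.03
α (item deleted) = (6/5)·(1 − 10.03/29.03) = 0.785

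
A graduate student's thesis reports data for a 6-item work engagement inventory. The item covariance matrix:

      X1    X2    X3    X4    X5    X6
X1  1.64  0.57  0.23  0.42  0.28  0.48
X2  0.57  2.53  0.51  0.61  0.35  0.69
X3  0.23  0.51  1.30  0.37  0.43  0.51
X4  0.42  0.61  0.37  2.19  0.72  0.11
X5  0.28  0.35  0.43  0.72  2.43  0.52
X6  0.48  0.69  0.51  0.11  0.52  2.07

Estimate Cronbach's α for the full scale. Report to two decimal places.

ΣVar(i) = 1.64 + 2.53 + 1.30 + 2.19 + 2.43 + 2.07 = 12.16
Sum of off-diagonal covariances = 6.80
σ²_total = 12.16 + 2 × 6.80 = 25.76
α = (k/(k−1))·(1 − ΣVar(i)/σ²_total) = (6/5)·(1 − 12.16/25.76) = 0.63

Cronbach's α = 0.63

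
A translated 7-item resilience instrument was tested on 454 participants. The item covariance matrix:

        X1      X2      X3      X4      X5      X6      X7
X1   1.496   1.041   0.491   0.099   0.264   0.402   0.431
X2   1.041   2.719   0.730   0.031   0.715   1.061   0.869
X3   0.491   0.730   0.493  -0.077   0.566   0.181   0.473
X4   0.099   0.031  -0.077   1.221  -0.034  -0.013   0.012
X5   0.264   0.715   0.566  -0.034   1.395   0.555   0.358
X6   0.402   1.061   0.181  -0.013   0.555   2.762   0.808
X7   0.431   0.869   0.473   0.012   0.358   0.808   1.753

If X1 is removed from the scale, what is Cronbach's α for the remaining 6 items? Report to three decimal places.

α = 0.656

Remaining items: X2, X3, X4, X5, X6, X7 (k = 6).
Σσ²ᵢ = 2.719 + 0.493 + 1.221 + 1.395 + 2.762 + 1.753 = 10.343
σ²_total = 10.343 + 2 × 6.235 = 22.813
α (item deleted) = (6/5)·(1 − 10.343/22.813) = 0.656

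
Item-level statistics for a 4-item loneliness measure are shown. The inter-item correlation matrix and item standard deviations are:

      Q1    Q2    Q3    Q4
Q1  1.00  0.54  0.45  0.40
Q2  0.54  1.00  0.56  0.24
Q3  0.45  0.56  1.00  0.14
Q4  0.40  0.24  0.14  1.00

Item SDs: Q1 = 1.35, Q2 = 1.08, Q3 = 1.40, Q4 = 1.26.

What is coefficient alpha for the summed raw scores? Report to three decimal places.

Σσ²ᵢ = 1.35² + 1.08² + 1.40² + 1.26² = 6.5365
Covariances σ_ij = r_ij · s_i · s_j:
  σ(Q1,Q2) = 0.54 × 1.35 × 1.08 = 0.7873
  σ(Q1,Q3) = 0.45 × 1.35 × 1.40 = 0.8505
  σ(Q1,Q4) = 0.40 × 1.35 × 1.26 = 0.6804
  σ(Q2,Q3) = 0.56 × 1.08 × 1.40 = 0.8467
  σ(Q2,Q4) = 0.24 × 1.08 × 1.26 = 0.3266
  σ(Q3,Q4) = 0.14 × 1.40 × 1.26 = 0.2470
σ²_T = Σσ²ᵢ + 2·Σσ_ij = 6.5365 + 2 × 3.7385 = 14.0135
α = (4/3)·(1 − 6.5365/14.0135) = 0.711

coefficient alpha = 0.711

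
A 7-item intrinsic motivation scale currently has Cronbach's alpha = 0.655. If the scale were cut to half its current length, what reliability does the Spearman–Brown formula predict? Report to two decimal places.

Length factor m = 1/2
α' = m·α / (1 − (1−m)·α)
   = 1/2 × 0.655 / (1 − (1 − 1/2) × 0.655)
   = 0.3275 / 0.6725 = 0.49

predicted reliability = 0.49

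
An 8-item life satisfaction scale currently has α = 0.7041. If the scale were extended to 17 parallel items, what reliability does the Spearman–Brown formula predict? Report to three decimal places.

Length factor m = 17/8 = 2.1250
α' = m·α / (1 + (m−1)·α)
   = 17/8 × 0.7041 / (1 + (17/8 − 1) × 0.7041)
   = 1.4962 / 1.7921 = 0.835

predicted reliability = 0.835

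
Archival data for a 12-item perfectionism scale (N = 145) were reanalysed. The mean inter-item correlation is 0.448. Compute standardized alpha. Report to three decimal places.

α = 0.907

Standardized α = k·r̄ / (1 + (k−1)·r̄) = 12 × 0.448 / (1 + 11 × 0.448)
  = 5.3760 / 5.9280 = 0.907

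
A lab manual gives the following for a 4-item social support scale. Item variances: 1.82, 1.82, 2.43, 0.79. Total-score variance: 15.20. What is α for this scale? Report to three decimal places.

Σσ²ᵢ = 1.82 + 1.82 + 2.43 + 0.79 = 6.86
α = (k/(k−1))·(1 − Σσ²ᵢ/total variance) = (4/3)·(1 − 6.86/15.20) = 0.732

α = 0.732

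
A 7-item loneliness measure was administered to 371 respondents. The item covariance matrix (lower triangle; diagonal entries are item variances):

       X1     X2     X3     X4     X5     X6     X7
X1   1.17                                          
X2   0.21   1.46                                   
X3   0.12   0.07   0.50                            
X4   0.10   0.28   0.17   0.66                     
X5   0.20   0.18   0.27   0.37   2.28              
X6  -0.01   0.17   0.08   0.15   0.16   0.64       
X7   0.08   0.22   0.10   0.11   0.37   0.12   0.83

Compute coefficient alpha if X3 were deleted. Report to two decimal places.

Remaining items: X1, X2, X4, X5, X6, X7 (k = 6).
Σσᵢ² = 1.17 + 1.46 + 0.66 + 2.28 + 0.64 + 0.83 = 7.04
Var(T) = 7.04 + 2 × 2.71 = 12.46
α (item deleted) = (6/5)·(1 − 7.04/12.46) = 0.52

α = 0.52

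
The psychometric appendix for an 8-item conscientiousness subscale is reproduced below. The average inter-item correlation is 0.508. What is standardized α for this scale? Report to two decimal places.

standardized α = 0.89

Standardized α = k·r̄ / (1 + (k−1)·r̄) = 8 × 0.508 / (1 + 7 × 0.508)
  = 4.0640 / 4.5560 = 0.89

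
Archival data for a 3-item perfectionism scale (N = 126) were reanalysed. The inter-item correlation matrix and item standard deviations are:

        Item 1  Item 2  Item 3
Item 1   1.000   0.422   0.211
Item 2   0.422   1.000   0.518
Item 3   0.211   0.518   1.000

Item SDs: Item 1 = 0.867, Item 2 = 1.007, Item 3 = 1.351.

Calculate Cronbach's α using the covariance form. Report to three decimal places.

Σσ²ᵢ = 0.867² + 1.007² + 1.351² = 3.5909
Covariances σ_ij = r_ij · s_i · s_j:
  σ(Item 1,Item 2) = 0.422 × 0.867 × 1.007 = 0.3684
  σ(Item 1,Item 3) = 0.211 × 0.867 × 1.351 = 0.2471
  σ(Item 2,Item 3) = 0.518 × 1.007 × 1.351 = 0.7047
σ²_T = Σσ²ᵢ + 2·Σσ_ij = 3.5909 + 2 × 1.3202 = 6.2313
α = (3/2)·(1 − 3.5909/6.2313) = 0.636

Cronbach's α = 0.636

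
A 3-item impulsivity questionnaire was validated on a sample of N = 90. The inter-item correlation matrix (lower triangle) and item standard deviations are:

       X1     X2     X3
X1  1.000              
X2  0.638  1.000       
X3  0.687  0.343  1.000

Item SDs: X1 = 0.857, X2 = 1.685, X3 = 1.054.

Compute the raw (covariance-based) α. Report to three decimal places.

α = 0.718

Σσ²ᵢ = 0.857² + 1.685² + 1.054² = 4.6846
Covariances σ_ij = r_ij · s_i · s_j:
  σ(X1,X2) = 0.638 × 0.857 × 1.685 = 0.9213
  σ(X1,X3) = 0.687 × 0.857 × 1.054 = 0.6206
  σ(X2,X3) = 0.343 × 1.685 × 1.054 = 0.6092
σ²_T = Σσ²ᵢ + 2·Σσ_ij = 4.6846 + 2 × 2.1511 = 8.9868
α = (3/2)·(1 − 4.6846/8.9868) = 0.718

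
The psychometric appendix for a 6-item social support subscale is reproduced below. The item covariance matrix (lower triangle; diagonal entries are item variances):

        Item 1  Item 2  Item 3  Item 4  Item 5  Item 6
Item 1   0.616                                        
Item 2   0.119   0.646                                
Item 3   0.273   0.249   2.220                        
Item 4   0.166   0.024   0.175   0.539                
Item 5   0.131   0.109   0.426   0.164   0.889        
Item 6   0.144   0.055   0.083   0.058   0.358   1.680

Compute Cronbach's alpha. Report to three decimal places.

Σσ²ᵢ = 0.616 + 0.646 + 2.220 + 0.539 + 0.889 + 1.680 = 6.590
Sum of off-diagonal covariances = 2.534
σ²_T = 6.590 + 2 × 2.534 = 11.658
α = (k/(k−1))·(1 − Σσ²ᵢ/σ²_T) = (6/5)·(1 − 6.590/11.658) = 0.522

α = 0.522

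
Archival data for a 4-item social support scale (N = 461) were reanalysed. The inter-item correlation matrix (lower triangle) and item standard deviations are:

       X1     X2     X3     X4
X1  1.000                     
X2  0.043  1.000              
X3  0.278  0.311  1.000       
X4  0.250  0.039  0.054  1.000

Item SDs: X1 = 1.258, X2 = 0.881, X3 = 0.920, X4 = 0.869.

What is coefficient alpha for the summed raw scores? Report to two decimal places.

coefficient alpha = 0.44

Σσ²ᵢ = 1.258² + 0.881² + 0.920² + 0.869² = 3.9603
Covariances σ_ij = r_ij · s_i · s_j:
  σ(X1,X2) = 0.043 × 1.258 × 0.881 = 0.0477
  σ(X1,X3) = 0.278 × 1.258 × 0.920 = 0.3217
  σ(X1,X4) = 0.250 × 1.258 × 0.869 = 0.2733
  σ(X2,X3) = 0.311 × 0.881 × 0.920 = 0.2521
  σ(X2,X4) = 0.039 × 0.881 × 0.869 = 0.0299
  σ(X3,X4) = 0.054 × 0.920 × 0.869 = 0.0432
σ²_T = Σσ²ᵢ + 2·Σσ_ij = 3.9603 + 2 × 0.9679 = 5.8961
α = (4/3)·(1 − 3.9603/5.8961) = 0.44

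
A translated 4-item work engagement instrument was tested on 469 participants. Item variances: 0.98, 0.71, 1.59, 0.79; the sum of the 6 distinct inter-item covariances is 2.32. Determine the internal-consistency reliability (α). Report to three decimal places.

Σσ²ᵢ = 0.98 + 0.71 + 1.59 + 0.79 = 4.07
Sum of distinct covariances = 2.32
total variance = Σσ²ᵢ + 2·Σcov = 4.07 + 2 × 2.32 = 8.71
α = (4/3)·(1 − 4.07/8.71) = 0.710

α = 0.710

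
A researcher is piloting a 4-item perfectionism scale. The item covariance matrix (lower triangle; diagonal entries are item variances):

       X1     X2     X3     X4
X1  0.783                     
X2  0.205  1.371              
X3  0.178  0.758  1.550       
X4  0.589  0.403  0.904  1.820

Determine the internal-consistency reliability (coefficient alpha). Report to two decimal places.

α = 0.70

Σσᵢ² = 0.783 + 1.371 + 1.550 + 1.820 = 5.524
Sum of the distinct covariances = 3.037
total variance = 5.524 + 2 × 3.037 = 11.598
α = (k/(k−1))·(1 − Σσᵢ²/total variance) = (4/3)·(1 − 5.524/11.598) = 0.70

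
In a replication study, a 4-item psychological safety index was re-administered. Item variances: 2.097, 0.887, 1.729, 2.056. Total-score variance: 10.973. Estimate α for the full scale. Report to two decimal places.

Σσ²ᵢ = 2.097 + 0.887 + 1.729 + 2.056 = 6.769
α = (k/(k−1))·(1 − Σσ²ᵢ/Var(T)) = (4/3)·(1 − 6.769/10.973) = 0.51

α = 0.51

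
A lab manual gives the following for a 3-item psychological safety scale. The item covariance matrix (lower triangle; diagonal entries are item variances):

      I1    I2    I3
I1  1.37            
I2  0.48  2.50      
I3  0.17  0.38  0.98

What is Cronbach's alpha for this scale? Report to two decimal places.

Σσᵢ² = 1.37 + 2.50 + 0.98 = 4.85
Sum of off-diagonal covariances = 1.03
total variance = 4.85 + 2 × 1.03 = 6.91
α = (k/(k−1))·(1 − Σσᵢ²/total variance) = (3/2)·(1 − 4.85/6.91) = 0.45

Cronbach's alpha = 0.45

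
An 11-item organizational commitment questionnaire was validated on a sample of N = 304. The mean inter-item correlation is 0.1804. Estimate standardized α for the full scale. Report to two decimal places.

standardized α = 0.71

Standardized α = k·r̄ / (1 + (k−1)·r̄) = 11 × 0.1804 / (1 + 10 × 0.1804)
  = 1.9844 / 2.8040 = 0.71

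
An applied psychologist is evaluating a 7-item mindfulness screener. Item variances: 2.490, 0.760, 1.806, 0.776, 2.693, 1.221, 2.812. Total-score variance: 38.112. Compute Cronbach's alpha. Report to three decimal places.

Cronbach's alpha = 0.782

Σσᵢ² = 2.490 + 0.760 + 1.806 + 0.776 + 2.693 + 1.221 + 2.812 = 12.558
α = (k/(k−1))·(1 − Σσᵢ²/total variance) = (7/6)·(1 − 12.558/38.112) = 0.782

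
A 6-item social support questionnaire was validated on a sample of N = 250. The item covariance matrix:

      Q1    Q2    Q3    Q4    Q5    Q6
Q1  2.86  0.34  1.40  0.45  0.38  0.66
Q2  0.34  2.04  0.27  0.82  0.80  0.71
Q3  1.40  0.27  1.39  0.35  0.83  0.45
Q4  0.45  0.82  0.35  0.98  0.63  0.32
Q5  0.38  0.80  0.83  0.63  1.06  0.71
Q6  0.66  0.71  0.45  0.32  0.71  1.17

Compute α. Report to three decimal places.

α = 0.789

Σσᵢ² = 2.86 + 2.04 + 1.39 + 0.98 + 1.06 + 1.17 = 9.50
Σ_{i<j} σ_ij = 9.12
total variance = 9.50 + 2 × 9.12 = 27.74
α = (k/(k−1))·(1 − Σσᵢ²/total variance) = (6/5)·(1 − 9.50/27.74) = 0.789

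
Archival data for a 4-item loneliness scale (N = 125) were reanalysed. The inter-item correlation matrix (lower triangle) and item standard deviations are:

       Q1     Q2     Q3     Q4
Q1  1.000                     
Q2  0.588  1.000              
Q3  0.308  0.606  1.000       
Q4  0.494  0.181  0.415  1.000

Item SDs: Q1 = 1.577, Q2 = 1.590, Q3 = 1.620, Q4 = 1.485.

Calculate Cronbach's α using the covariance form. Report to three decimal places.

Σσ²ᵢ = 1.577² + 1.590² + 1.620² + 1.485² = 9.8447
Covariances σ_ij = r_ij · s_i · s_j:
  σ(Q1,Q2) = 0.588 × 1.577 × 1.590 = 1.4744
  σ(Q1,Q3) = 0.308 × 1.577 × 1.620 = 0.7869
  σ(Q1,Q4) = 0.494 × 1.577 × 1.485 = 1.1569
  σ(Q2,Q3) = 0.606 × 1.590 × 1.620 = 1.5609
  σ(Q2,Q4) = 0.181 × 1.590 × 1.485 = 0.4274
  σ(Q3,Q4) = 0.415 × 1.620 × 1.485 = 0.9984
σ²_T = Σσ²ᵢ + 2·Σσ_ij = 9.8447 + 2 × 6.4049 = 22.6545
α = (4/3)·(1 − 9.8447/22.6545) = 0.754

Cronbach's α = 0.754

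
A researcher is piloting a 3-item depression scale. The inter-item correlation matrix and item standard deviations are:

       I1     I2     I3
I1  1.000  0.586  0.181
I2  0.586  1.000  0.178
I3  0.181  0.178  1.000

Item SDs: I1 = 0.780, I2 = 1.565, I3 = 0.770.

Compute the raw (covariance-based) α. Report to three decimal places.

Σσ²ᵢ = 0.780² + 1.565² + 0.770² = 3.6505
Covariances σ_ij = r_ij · s_i · s_j:
  σ(I1,I2) = 0.586 × 0.780 × 1.565 = 0.7153
  σ(I1,I3) = 0.181 × 0.780 × 0.770 = 0.1087
  σ(I2,I3) = 0.178 × 1.565 × 0.770 = 0.2145
σ²_T = Σσ²ᵢ + 2·Σσ_ij = 3.6505 + 2 × 1.0385 = 5.7275
α = (3/2)·(1 − 3.6505/5.7275) = 0.544

α = 0.544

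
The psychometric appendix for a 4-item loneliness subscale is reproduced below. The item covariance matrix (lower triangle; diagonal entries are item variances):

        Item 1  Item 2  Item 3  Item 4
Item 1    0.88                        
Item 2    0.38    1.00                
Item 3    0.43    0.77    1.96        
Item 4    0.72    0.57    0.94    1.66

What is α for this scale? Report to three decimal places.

α = 0.774

Σσᵢ² = 0.88 + 1.00 + 1.96 + 1.66 = 5.50
Sum of the distinct covariances = 3.81
σ²_T = 5.50 + 2 × 3.81 = 13.12
α = (k/(k−1))·(1 − Σσᵢ²/σ²_T) = (4/3)·(1 − 5.50/13.12) = 0.774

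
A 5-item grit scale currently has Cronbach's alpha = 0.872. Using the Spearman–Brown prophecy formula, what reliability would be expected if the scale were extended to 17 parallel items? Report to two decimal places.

Length factor m = 17/5 = 3.4000
α' = m·α / (1 + (m−1)·α)
   = 17/5 × 0.872 / (1 + (17/5 − 1) × 0.872)
   = 2.9648 / 3.0928 = 0.96

predicted reliability = 0.96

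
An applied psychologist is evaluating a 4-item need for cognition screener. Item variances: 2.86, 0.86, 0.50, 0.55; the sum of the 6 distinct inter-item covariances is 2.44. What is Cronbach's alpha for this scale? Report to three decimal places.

sum of item variances = 2.86 + 0.86 + 0.50 + 0.55 = 4.77
Sum of distinct covariances = 2.44
σ²_T = sum of item variances + 2·Σcov = 4.77 + 2 × 2.44 = 9.65
α = (4/3)·(1 − 4.77/9.65) = 0.674

α = 0.674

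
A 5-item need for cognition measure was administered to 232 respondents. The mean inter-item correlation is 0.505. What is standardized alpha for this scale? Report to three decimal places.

Standardized α = k·r̄ / (1 + (k−1)·r̄) = 5 × 0.505 / (1 + 4 × 0.505)
  = 2.5250 / 3.0200 = 0.836

standardized alpha = 0.836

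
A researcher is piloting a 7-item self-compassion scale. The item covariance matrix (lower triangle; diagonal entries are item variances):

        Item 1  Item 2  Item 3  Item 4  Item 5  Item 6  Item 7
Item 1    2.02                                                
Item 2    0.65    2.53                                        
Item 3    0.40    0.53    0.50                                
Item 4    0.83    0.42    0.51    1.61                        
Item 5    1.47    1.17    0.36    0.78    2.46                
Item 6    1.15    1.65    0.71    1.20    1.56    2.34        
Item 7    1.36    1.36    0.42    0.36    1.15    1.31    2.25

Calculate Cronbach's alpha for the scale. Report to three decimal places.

Σσᵢ² = 2.02 + 2.53 + 0.50 + 1.61 + 2.46 + 2.34 + 2.25 = 13.71
Sum of off-diagonal covariances = 19.35
total variance = 13.71 + 2 × 19.35 = 52.41
α = (k/(k−1))·(1 − Σσᵢ²/total variance) = (7/6)·(1 − 13.71/52.41) = 0.861

Cronbach's alpha = 0.861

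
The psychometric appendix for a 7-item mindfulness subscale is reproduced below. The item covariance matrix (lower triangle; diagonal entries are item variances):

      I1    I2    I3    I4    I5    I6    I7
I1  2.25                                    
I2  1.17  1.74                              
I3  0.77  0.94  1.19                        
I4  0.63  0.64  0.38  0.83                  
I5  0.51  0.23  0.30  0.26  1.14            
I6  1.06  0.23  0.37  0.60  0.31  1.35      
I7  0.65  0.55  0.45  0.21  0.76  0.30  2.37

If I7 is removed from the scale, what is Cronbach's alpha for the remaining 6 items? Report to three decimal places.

Cronbach's alpha = 0.797

Remaining items: I1, I2, I3, I4, I5, I6 (k = 6).
sum of item variances = 2.25 + 1.74 + 1.19 + 0.83 + 1.14 + 1.35 = 8.50
Var(T) = 8.50 + 2 × 8.40 = 25.30
α (item deleted) = (6/5)·(1 − 8.50/25.30) = 0.797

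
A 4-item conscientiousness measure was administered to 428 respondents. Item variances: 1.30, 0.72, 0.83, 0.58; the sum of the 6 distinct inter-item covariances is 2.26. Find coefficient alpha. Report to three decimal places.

Σσᵢ² = 1.30 + 0.72 + 0.83 + 0.58 = 3.43
Sum of distinct covariances = 2.26
Var(T) = Σσᵢ² + 2·Σcov = 3.43 + 2 × 2.26 = 7.95
α = (4/3)·(1 − 3.43/7.95) = 0.758

α = 0.758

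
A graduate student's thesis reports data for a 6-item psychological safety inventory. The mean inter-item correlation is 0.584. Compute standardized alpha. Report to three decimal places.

α = 0.894

Standardized α = k·r̄ / (1 + (k−1)·r̄) = 6 × 0.584 / (1 + 5 × 0.584)
  = 3.5040 / 3.9200 = 0.894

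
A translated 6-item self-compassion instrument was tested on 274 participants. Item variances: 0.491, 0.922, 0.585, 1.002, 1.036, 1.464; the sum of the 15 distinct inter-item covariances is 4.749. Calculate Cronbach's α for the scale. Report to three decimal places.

sum of item variances = 0.491 + 0.922 + 0.585 + 1.002 + 1.036 + 1.464 = 5.500
Sum of distinct covariances = 4.749
σ²_total = sum of item variances + 2·Σcov = 5.500 + 2 × 4.749 = 14.998
α = (6/5)·(1 − 5.500/14.998) = 0.760

α = 0.760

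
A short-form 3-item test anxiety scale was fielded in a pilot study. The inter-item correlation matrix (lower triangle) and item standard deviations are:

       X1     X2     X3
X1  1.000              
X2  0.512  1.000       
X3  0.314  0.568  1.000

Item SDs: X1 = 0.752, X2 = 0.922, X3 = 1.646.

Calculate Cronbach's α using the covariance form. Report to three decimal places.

Cronbach's α = 0.657

Σσ²ᵢ = 0.752² + 0.922² + 1.646² = 4.1249
Covariances σ_ij = r_ij · s_i · s_j:
  σ(X1,X2) = 0.512 × 0.752 × 0.922 = 0.3550
  σ(X1,X3) = 0.314 × 0.752 × 1.646 = 0.3887
  σ(X2,X3) = 0.568 × 0.922 × 1.646 = 0.8620
σ²_T = Σσ²ᵢ + 2·Σσ_ij = 4.1249 + 2 × 1.6057 = 7.3363
α = (3/2)·(1 − 4.1249/7.3363) = 0.657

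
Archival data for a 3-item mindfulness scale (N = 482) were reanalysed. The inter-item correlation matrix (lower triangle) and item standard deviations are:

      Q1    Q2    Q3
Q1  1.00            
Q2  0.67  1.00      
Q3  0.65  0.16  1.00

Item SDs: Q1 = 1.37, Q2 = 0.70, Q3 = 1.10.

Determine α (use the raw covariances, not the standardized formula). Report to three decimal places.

α = 0.741

Σσ²ᵢ = 1.37² + 0.70² + 1.10² = 3.5769
Covariances σ_ij = r_ij · s_i · s_j:
  σ(Q1,Q2) = 0.67 × 1.37 × 0.70 = 0.6425
  σ(Q1,Q3) = 0.65 × 1.37 × 1.10 = 0.9796
  σ(Q2,Q3) = 0.16 × 0.70 × 1.10 = 0.1232
σ²_T = Σσ²ᵢ + 2·Σσ_ij = 3.5769 + 2 × 1.7453 = 7.0675
α = (3/2)·(1 − 3.5769/7.0675) = 0.741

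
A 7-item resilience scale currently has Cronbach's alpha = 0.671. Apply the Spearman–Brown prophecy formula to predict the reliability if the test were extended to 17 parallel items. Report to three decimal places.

predicted reliability = 0.832

Length factor m = 17/7 = 2.4286
α' = m·α / (1 + (m−1)·α)
   = 17/7 × 0.671 / (1 + (17/7 − 1) × 0.671)
   = 1.6296 / 1.9586 = 0.832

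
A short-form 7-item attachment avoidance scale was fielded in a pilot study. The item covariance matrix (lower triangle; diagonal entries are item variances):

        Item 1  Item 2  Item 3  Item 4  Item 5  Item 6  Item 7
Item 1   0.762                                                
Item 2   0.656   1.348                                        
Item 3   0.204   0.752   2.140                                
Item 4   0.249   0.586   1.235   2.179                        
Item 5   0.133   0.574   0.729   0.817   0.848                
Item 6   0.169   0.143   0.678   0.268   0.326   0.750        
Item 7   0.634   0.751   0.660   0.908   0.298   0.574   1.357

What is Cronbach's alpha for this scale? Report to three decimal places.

α = 0.825

Σσ²ᵢ = 0.762 + 1.348 + 2.140 + 2.179 + 0.848 + 0.750 + 1.357 = 9.384
Sum of the distinct covariances = 11.344
Var(T) = 9.384 + 2 × 11.344 = 32.072
α = (k/(k−1))·(1 − Σσ²ᵢ/Var(T)) = (7/6)·(1 − 9.384/32.072) = 0.825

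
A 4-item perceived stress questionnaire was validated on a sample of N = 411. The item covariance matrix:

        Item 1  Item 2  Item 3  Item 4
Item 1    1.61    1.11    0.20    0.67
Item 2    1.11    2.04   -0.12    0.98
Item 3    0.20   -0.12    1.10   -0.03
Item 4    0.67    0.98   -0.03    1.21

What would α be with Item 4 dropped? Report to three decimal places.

Remaining items: Item 1, Item 2, Item 3 (k = 3).
Σσᵢ² = 1.61 + 2.04 + 1.10 = 4.75
σ²_T = 4.75 + 2 × 1.19 = 7.13
α (item deleted) = (3/2)·(1 − 4.75/7.13) = 0.501

α = 0.501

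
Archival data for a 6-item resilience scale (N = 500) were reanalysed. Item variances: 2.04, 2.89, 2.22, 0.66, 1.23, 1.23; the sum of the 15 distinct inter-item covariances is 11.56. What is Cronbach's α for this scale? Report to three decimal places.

Cronbach's α = 0.831

Σσ²ᵢ = 2.04 + 2.89 + 2.22 + 0.66 + 1.23 + 1.23 = 10.27
Sum of distinct covariances = 11.56
σ²_total = Σσ²ᵢ + 2·Σcov = 10.27 + 2 × 11.56 = 33.39
α = (6/5)·(1 − 10.27/33.39) = 0.831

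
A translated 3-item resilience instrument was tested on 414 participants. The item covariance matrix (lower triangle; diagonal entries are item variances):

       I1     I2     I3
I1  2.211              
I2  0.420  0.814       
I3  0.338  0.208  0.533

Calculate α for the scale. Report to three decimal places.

α = 0.528

Σσᵢ² = 2.211 + 0.814 + 0.533 = 3.558
Σ_{i<j} σ_ij = 0.966
total variance = 3.558 + 2 × 0.966 = 5.490
α = (k/(k−1))·(1 − Σσᵢ²/total variance) = (3/2)·(1 − 3.558/5.490) = 0.528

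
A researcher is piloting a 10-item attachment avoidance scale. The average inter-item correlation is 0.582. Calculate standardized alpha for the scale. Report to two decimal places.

α = 0.93

Standardized α = k·r̄ / (1 + (k−1)·r̄) = 10 × 0.582 / (1 + 9 × 0.582)
  = 5.8200 / 6.2380 = 0.93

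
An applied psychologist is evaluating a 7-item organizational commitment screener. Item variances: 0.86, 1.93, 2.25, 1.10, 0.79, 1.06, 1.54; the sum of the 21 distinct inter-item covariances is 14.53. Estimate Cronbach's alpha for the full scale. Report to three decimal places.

Cronbach's alpha = 0.879

ΣVar(i) = 0.86 + 1.93 + 2.25 + 1.10 + 0.79 + 1.06 + 1.54 = 9.53
Sum of distinct covariances = 14.53
σ²_total = ΣVar(i) + 2·Σcov = 9.53 + 2 × 14.53 = 38.59
α = (7/6)·(1 − 9.53/38.59) = 0.879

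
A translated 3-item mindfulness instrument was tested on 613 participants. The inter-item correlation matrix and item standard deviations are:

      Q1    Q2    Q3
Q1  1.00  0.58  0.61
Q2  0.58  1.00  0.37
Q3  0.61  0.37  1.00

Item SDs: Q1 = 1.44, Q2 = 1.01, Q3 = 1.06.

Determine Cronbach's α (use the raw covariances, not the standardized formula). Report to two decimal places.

Σσ²ᵢ = 1.44² + 1.01² + 1.06² = 4.2173
Covariances σ_ij = r_ij · s_i · s_j:
  σ(Q1,Q2) = 0.58 × 1.44 × 1.01 = 0.8436
  σ(Q1,Q3) = 0.61 × 1.44 × 1.06 = 0.9311
  σ(Q2,Q3) = 0.37 × 1.01 × 1.06 = 0.3961
σ²_T = Σσ²ᵢ + 2·Σσ_ij = 4.2173 + 2 × 2.1708 = 8.5589
α = (3/2)·(1 − 4.2173/8.5589) = 0.76

Cronbach's α = 0.76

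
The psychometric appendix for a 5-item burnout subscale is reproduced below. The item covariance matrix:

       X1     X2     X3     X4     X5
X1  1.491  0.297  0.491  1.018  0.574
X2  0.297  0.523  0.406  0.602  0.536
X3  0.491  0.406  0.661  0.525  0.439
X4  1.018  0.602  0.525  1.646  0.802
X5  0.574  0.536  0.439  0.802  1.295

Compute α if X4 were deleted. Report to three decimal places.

Remaining items: X1, X2, X3, X5 (k = 4).
Σσᵢ² = 1.491 + 0.523 + 0.661 + 1.295 = 3.970
σ²_total = 3.970 + 2 × 2.743 = 9.456
α (item deleted) = (4/3)·(1 − 3.970/9.456) = 0.774

α = 0.774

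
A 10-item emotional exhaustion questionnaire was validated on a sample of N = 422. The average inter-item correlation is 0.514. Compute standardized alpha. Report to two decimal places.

Standardized α = k·r̄ / (1 + (k−1)·r̄) = 10 × 0.514 / (1 + 9 × 0.514)
  = 5.1400 / 5.6260 = 0.91

α = 0.91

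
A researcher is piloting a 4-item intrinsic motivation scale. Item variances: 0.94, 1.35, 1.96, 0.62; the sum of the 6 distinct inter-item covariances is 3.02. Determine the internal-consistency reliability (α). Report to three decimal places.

α = 0.738

Σσᵢ² = 0.94 + 1.35 + 1.96 + 0.62 = 4.87
Sum of distinct covariances = 3.02
σ²_T = Σσᵢ² + 2·Σcov = 4.87 + 2 × 3.02 = 10.91
α = (4/3)·(1 − 4.87/10.91) = 0.738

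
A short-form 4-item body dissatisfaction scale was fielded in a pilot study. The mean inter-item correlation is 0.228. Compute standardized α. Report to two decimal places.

Standardized α = k·r̄ / (1 + (k−1)·r̄) = 4 × 0.228 / (1 + 3 × 0.228)
  = 0.9120 / 1.6840 = 0.54

standardized α = 0.54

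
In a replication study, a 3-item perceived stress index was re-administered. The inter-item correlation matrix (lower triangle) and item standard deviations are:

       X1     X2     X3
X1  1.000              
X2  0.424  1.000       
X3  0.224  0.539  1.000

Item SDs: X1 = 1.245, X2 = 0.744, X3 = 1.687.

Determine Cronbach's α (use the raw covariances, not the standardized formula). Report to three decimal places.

Σσ²ᵢ = 1.245² + 0.744² + 1.687² = 4.9495
Covariances σ_ij = r_ij · s_i · s_j:
  σ(X1,X2) = 0.424 × 1.245 × 0.744 = 0.3927
  σ(X1,X3) = 0.224 × 1.245 × 1.687 = 0.4705
  σ(X2,X3) = 0.539 × 0.744 × 1.687 = 0.6765
σ²_T = Σσ²ᵢ + 2·Σσ_ij = 4.9495 + 2 × 1.5397 = 8.0289
α = (3/2)·(1 − 4.9495/8.0289) = 0.575

α = 0.575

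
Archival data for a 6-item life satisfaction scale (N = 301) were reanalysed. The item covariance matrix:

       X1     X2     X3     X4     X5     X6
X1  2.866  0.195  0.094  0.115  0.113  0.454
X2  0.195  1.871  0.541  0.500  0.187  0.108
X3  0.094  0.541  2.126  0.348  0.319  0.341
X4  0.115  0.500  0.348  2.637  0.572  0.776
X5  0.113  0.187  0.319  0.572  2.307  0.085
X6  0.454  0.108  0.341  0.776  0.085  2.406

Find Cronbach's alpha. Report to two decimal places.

Cronbach's alpha = 0.48

ΣVar(i) = 2.866 + 1.871 + 2.126 + 2.637 + 2.307 + 2.406 = 14.213
Sum of off-diagonal covariances = 4.748
σ²_T = 14.213 + 2 × 4.748 = 23.709
α = (k/(k−1))·(1 − ΣVar(i)/σ²_T) = (6/5)·(1 − 14.213/23.709) = 0.48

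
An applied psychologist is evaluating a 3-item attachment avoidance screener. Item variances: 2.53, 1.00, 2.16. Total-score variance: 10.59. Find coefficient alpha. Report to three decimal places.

sum of item variances = 2.53 + 1.00 + 2.16 = 5.69
α = (k/(k−1))·(1 − sum of item variances/Var(T)) = (3/2)·(1 − 5.69/10.59) = 0.694

α = 0.694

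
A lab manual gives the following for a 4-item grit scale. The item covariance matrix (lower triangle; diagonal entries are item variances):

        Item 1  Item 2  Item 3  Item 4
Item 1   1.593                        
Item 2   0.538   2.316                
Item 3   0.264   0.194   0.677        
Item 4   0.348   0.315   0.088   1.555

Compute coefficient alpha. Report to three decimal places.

coefficient alpha = 0.484

sum of item variances = 1.593 + 2.316 + 0.677 + 1.555 = 6.141
Sum of the distinct covariances = 1.747
σ²_T = 6.141 + 2 × 1.747 = 9.635
α = (k/(k−1))·(1 − sum of item variances/σ²_T) = (4/3)·(1 − 6.141/9.635) = 0.484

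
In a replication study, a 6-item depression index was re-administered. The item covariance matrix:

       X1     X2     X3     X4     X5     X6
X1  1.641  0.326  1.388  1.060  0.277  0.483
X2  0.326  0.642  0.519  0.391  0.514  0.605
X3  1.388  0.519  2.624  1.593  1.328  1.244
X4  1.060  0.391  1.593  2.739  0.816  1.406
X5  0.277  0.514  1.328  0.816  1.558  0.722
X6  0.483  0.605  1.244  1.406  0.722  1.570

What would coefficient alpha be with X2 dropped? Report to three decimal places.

coefficient alpha = 0.838

Remaining items: X1, X3, X4, X5, X6 (k = 5).
ΣVar(i) = 1.641 + 2.624 + 2.739 + 1.558 + 1.570 = 10.132
Var(T) = 10.132 + 2 × 10.317 = 30.766
α (item deleted) = (5/4)·(1 − 10.132/30.766) = 0.838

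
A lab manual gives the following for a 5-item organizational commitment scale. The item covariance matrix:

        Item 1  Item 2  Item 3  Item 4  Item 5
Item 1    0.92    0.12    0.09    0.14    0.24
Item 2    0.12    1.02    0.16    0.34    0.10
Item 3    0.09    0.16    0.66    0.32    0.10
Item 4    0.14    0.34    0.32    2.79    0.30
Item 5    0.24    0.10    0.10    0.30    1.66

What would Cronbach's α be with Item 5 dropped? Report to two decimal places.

Remaining items: Item 1, Item 2, Item 3, Item 4 (k = 4).
ΣVar(i) = 0.92 + 1.02 + 0.66 + 2.79 = 5.39
σ²_T = 5.39 + 2 × 1.17 = 7.73
α (item deleted) = (4/3)·(1 − 5.39/7.73) = 0.40

α = 0.40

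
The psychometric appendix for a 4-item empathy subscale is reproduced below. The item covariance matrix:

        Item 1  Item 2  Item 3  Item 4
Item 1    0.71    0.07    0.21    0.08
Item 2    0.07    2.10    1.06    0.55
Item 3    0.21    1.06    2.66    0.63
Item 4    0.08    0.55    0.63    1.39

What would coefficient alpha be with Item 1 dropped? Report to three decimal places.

α = 0.632

Remaining items: Item 2, Item 3, Item 4 (k = 3).
Σσ²ᵢ = 2.10 + 2.66 + 1.39 = 6.15
σ²_total = 6.15 + 2 × 2.24 = 10.63
α (item deleted) = (3/2)·(1 − 6.15/10.63) = 0.632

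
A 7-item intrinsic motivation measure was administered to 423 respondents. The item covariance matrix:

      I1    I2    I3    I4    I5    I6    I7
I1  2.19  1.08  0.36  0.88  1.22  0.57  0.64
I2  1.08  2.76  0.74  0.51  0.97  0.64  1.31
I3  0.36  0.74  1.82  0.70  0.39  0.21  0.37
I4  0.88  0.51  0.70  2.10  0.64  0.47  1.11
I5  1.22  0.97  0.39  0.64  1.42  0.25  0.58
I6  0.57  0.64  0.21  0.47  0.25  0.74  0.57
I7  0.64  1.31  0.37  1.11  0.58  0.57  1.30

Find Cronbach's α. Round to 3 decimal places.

ΣVar(i) = 2.19 + 2.76 + 1.82 + 2.10 + 1.42 + 0.74 + 1.30 = 12.33
Sum of off-diagonal covariances = 14.21
σ²_total = 12.33 + 2 × 14.21 = 40.75
α = (k/(k−1))·(1 − ΣVar(i)/σ²_total) = (7/6)·(1 − 12.33/40.75) = 0.814

Cronbach's α = 0.814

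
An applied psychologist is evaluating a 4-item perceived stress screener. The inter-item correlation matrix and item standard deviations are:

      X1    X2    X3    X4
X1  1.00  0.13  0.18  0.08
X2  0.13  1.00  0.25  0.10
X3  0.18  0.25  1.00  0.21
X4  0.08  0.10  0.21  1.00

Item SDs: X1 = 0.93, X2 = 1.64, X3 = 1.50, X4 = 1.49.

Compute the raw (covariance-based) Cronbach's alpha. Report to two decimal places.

Σσ²ᵢ = 0.93² + 1.64² + 1.50² + 1.49² = 8.0246
Covariances σ_ij = r_ij · s_i · s_j:
  σ(X1,X2) = 0.13 × 0.93 × 1.64 = 0.1983
  σ(X1,X3) = 0.18 × 0.93 × 1.50 = 0.2511
  σ(X1,X4) = 0.08 × 0.93 × 1.49 = 0.1109
  σ(X2,X3) = 0.25 × 1.64 × 1.50 = 0.6150
  σ(X2,X4) = 0.10 × 1.64 × 1.49 = 0.2444
  σ(X3,X4) = 0.21 × 1.50 × 1.49 = 0.4693
σ²_T = Σσ²ᵢ + 2·Σσ_ij = 8.0246 + 2 × 1.8890 = 11.8026
α = (4/3)·(1 − 8.0246/11.8026) = 0.43

Cronbach's alpha = 0.43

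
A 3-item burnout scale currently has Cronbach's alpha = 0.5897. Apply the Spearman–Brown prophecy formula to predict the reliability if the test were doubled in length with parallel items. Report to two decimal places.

predicted reliability = 0.74

Length factor m = 2
α' = m·α / (1 + (m−1)·α)
   = 2 × 0.5897 / (1 + (2 − 1) × 0.5897)
   = 1.1794 / 1.5897 = 0.74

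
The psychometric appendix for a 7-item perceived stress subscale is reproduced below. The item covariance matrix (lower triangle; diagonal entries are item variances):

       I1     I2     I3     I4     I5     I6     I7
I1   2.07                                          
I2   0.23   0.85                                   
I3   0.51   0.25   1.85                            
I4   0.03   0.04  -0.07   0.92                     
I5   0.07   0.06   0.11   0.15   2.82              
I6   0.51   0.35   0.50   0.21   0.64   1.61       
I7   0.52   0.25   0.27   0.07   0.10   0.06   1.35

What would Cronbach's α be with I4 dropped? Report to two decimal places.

Remaining items: I1, I2, I3, I5, I6, I7 (k = 6).
sum of item variances = 2.07 + 0.85 + 1.85 + 2.82 + 1.61 + 1.35 = 10.55
σ²_T = 10.55 + 2 × 4.43 = 19.41
α (item deleted) = (6/5)·(1 − 10.55/19.41) = 0.55

Cronbach's α = 0.55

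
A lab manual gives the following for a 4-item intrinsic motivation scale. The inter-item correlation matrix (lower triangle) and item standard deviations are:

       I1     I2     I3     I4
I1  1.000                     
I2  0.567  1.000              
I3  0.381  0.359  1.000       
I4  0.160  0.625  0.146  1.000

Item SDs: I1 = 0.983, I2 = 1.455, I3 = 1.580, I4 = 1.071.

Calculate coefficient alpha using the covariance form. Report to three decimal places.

α = 0.691

Σσ²ᵢ = 0.983² + 1.455² + 1.580² + 1.071² = 6.7268
Covariances σ_ij = r_ij · s_i · s_j:
  σ(I1,I2) = 0.567 × 0.983 × 1.455 = 0.8110
  σ(I1,I3) = 0.381 × 0.983 × 1.580 = 0.5917
  σ(I1,I4) = 0.160 × 0.983 × 1.071 = 0.1684
  σ(I2,I3) = 0.359 × 1.455 × 1.580 = 0.8253
  σ(I2,I4) = 0.625 × 1.455 × 1.071 = 0.9739
  σ(I3,I4) = 0.146 × 1.580 × 1.071 = 0.2471
σ²_T = Σσ²ᵢ + 2·Σσ_ij = 6.7268 + 2 × 3.6174 = 13.9616
α = (4/3)·(1 − 6.7268/13.9616) = 0.691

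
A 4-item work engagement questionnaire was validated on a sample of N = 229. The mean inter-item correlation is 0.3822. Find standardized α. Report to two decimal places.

Standardized α = k·r̄ / (1 + (k−1)·r̄) = 4 × 0.3822 / (1 + 3 × 0.3822)
  = 1.5288 / 2.1466 = 0.71

standardized α = 0.71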